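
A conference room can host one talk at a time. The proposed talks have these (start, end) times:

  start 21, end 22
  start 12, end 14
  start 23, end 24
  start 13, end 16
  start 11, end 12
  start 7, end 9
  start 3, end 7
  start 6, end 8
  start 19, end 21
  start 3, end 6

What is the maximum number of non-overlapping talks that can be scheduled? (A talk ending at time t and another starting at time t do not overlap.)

By end time: (3,6), (3,7), (6,8), (7,9), (11,12), (12,14), (13,16), (19,21), (21,22), (23,24).
Pick (3,6); next start ≥ 6 → (6,8); next start ≥ 8 → (11,12); next start ≥ 12 → (12,14); next start ≥ 14 → (19,21); next start ≥ 21 → (21,22); next start ≥ 22 → (23,24).
Selected 7 talks.

7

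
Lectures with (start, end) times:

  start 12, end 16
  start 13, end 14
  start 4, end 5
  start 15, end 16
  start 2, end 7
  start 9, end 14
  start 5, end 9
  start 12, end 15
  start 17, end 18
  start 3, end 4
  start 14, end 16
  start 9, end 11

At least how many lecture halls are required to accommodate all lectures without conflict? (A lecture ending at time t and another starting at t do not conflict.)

Count concurrent intervals with a sweep; the peak is the room count.
starts: [2, 3, 4, 5, 9, 9, 12, 12, 13, 14, 15, 17]
ends:   [4, 5, 7, 9, 11, 14, 14, 15, 16, 16, 16, 18]
s2→1 s3→2 e4→1 s4→2 e5→1 s5→2 e7→1 e9→0 s9→1 s9→2 e11→1 s12→2 s12→3 s13→4  — peak 4.

4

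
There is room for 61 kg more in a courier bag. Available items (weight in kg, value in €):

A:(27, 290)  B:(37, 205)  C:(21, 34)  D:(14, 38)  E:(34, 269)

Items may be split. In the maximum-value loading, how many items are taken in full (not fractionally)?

2

Sort by value per unit weight and fill in that order.
Order: A (290/27=10.74) > E (269/34=7.91) > B (205/37=5.54) > D (38/14=2.71) > C (34/21=1.62)
Fill: take A (27 @ 290) → take E (34 @ 269); 61/61 used.
2 item(s) taken whole.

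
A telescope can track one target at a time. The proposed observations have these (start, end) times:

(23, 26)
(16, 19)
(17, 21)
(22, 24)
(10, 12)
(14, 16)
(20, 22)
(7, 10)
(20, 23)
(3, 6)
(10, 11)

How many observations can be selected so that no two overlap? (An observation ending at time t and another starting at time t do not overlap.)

7

By end time: (3,6), (7,10), (10,11), (10,12), (14,16), (16,19), (17,21), (20,22), (20,23), (22,24), (23,26).
Pick (3,6); next start ≥ 6 → (7,10); next start ≥ 10 → (10,11); next start ≥ 11 → (14,16); next start ≥ 16 → (16,19); next start ≥ 19 → (20,22); next start ≥ 22 → (22,24).
Selected 7 observations.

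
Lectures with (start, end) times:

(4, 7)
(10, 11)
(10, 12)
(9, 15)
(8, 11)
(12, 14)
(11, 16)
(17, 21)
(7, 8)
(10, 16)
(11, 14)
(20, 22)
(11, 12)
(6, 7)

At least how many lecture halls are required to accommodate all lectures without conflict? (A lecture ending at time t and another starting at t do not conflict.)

The answer is the maximum number of intervals overlapping at any instant.
Events (time:±→running): 4:+→1 6:+→2 7:-→1 7:-→0 7:+→1 8:-→0 8:+→1 9:+→2 10:+→3 10:+→4 10:+→5 11:-→4 11:-→3 11:+→4 11:+→5 11:+→6 … peak 6.

6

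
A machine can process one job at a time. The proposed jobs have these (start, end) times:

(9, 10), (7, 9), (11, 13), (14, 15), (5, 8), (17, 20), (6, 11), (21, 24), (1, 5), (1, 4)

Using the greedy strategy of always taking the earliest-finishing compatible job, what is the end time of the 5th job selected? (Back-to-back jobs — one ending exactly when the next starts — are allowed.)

15

Greedy by earliest finish: after sorting by end time, pick each interval compatible with the last pick.
By end time: (1,4), (1,5), (5,8), (7,9), (9,10), (6,11), (11,13), (14,15), (17,20), (21,24).
Pick (1,4); next start ≥ 4 → (5,8); next start ≥ 8 → (9,10); next start ≥ 10 → (11,13); next start ≥ 13 → (14,15); next start ≥ 15 → (17,20); next start ≥ 20 → (21,24).
Selected: (1,4) (5,8) (9,10) (11,13) (14,15) (17,20) (21,24)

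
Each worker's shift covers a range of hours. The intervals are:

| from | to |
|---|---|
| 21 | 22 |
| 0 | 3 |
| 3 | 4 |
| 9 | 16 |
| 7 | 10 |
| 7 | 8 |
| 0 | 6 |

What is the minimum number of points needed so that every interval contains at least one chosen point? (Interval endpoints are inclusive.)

Sorted: [0,3] [3,4] [0,6] [7,8] [7,10] [9,16] [21,22]
{[0,3],[3,4],[0,6]} hit by 3; {[7,8],[7,10]} hit by 8; {[9,16]} hit by 16; {[21,22]} hit by 22.
Points: 3, 8, 16, 22 (4 total).

4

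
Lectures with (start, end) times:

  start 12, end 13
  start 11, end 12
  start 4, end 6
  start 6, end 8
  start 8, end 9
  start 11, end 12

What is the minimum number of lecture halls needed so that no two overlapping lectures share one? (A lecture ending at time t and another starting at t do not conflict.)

starts: [4, 6, 8, 11, 11, 12]
ends:   [6, 8, 9, 12, 12, 13]
s4→1 e6→0 s6→1 e8→0 s8→1 e9→0 s11→1 s11→2  — peak 2.

2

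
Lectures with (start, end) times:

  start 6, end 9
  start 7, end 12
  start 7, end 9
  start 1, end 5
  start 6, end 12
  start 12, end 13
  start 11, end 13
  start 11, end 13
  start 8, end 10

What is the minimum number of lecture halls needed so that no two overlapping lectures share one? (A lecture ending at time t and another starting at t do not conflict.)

Events (time:±→running): 1:+→1 5:-→0 6:+→1 6:+→2 7:+→3 7:+→4 8:+→5 … peak 5.

5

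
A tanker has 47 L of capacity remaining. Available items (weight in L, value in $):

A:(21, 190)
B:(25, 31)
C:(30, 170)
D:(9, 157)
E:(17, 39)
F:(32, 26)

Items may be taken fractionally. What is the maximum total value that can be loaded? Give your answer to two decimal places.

443.33

Sort by value per unit weight and fill in that order.
Order: D (157/9=17.44) > A (190/21=9.05) > C (170/30=5.67) > E (39/17=2.29) > B (31/25=1.24) > F (26/32=0.81)
Fill: take D (9 @ 157) → take A (21 @ 190) → take 17/30 of C → 96.33; 47/47 used.
Total value = 443.33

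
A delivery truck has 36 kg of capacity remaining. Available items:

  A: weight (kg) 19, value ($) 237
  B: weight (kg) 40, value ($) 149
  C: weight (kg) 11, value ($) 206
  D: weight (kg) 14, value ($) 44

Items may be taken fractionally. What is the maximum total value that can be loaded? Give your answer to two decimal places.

Sort by value per unit weight and fill in that order.
Ratios (sorted): C 18.73, A 12.47, B 3.73, D 3.14
take C (11 @ 206); take A (19 @ 237); take 6/40 of B → 22.35. Capacity used 36/36.
Total value = 465.35

465.35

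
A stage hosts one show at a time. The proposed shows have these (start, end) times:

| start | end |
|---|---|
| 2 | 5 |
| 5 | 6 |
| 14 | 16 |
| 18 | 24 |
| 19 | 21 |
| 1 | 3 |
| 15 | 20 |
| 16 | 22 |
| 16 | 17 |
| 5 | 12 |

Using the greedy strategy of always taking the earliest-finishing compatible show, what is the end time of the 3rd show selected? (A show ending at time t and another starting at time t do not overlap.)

16

Sort by end time and greedily take each interval whose start is ≥ the last chosen end.
Sorted by end: (1,3)  (2,5)  (5,6)  (5,12)  (14,16)  (16,17)  (15,20)  (19,21)  (16,22)  (18,24)
take (1,3); skip (2,5); take (5,6); skip (5,12); take (14,16); take (16,17); skip (15,20); take (19,21).
Selected: (1,3) (5,6) (14,16) (16,17) (19,21)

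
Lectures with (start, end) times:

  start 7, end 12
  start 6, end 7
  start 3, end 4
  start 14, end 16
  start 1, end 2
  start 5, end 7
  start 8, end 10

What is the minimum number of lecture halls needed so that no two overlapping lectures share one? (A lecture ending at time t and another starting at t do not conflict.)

Count concurrent intervals with a sweep; the peak is the room count.
Events (time:±→running): 1:+→1 2:-→0 3:+→1 4:-→0 5:+→1 6:+→2 … peak 2.

2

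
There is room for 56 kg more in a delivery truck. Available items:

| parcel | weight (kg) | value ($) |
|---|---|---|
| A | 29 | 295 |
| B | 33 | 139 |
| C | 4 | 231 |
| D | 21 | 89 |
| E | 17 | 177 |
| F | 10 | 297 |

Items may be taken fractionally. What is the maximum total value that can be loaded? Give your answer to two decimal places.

Sort by value per unit weight and fill in that order.
Ratios (sorted): C 57.75, F 29.70, E 10.41, A 10.17, D 4.24, B 4.21
take C (4 @ 231); take F (10 @ 297); take E (17 @ 177); take 25/29 of A → 254.31. Capacity used 56/56.
Total value = 959.31

959.31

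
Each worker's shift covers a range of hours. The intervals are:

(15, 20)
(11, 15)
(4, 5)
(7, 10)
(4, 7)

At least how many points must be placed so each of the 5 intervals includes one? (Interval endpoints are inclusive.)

Sorted: [4,5] [4,7] [7,10] [11,15] [15,20]
{[4,5],[4,7]} hit by 5; {[7,10]} hit by 10; {[11,15],[15,20]} hit by 15.
Points: 5, 10, 15 (3 total).

3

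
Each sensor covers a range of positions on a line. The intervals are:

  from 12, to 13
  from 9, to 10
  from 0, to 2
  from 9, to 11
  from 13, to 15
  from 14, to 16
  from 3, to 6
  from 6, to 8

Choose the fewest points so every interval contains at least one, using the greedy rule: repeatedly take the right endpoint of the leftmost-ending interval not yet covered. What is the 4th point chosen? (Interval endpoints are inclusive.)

13

Sort by right endpoint; whenever an interval is uncovered, place a point at its right end.
By right end: [0,2]  [3,6]  [6,8]  [9,10]  [9,11]  [12,13]  [13,15]  [14,16]
[0,2] uncovered → point at 2; [3,6] uncovered → point at 6; [9,10] uncovered → point at 10; [12,13] uncovered → point at 13; [14,16] uncovered → point at 16.
Points: 2, 6, 10, 13, 16 (5 total).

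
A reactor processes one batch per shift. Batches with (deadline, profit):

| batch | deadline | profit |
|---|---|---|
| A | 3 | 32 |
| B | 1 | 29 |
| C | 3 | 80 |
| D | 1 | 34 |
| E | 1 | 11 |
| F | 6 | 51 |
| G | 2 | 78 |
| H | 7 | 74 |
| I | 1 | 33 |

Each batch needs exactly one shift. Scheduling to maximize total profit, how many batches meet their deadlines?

Take jobs in profit order; each goes to the latest open slot no later than its deadline.
By profit: C(d3,80), G(d2,78), H(d7,74), F(d6,51), D(d1,34), I(d1,33), A(d3,32), B(d1,29), E(d1,11)
C→slot 3; G→slot 2; H→slot 7; F→slot 6; D→slot 1; I skipped; A skipped; B skipped; E skipped.
5 of 9 scheduled.

5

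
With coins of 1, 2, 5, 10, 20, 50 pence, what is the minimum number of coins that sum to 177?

Use the largest denomination that fits, subtract, and repeat.
177 = 3×50 + 1×20 + 1×5 + 1×2
Total coins = 3 + 1 + 1 + 1 = 6

6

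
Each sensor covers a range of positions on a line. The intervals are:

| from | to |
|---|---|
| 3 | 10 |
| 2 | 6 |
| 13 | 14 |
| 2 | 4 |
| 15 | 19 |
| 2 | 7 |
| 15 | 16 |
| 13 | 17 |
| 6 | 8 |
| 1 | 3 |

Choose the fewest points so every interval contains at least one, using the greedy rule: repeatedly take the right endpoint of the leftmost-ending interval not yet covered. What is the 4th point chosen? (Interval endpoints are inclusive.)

Sorted: [1,3] [2,4] [2,6] [2,7] [6,8] [3,10] [13,14] [15,16] [13,17] [15,19]
{[1,3],[2,4],[2,6],[2,7]} hit by 3; {[6,8],[3,10]} hit by 8; {[13,14]} hit by 14; {[15,16],[13,17],[15,19]} hit by 16.
Points: 3, 8, 14, 16 (4 total).

16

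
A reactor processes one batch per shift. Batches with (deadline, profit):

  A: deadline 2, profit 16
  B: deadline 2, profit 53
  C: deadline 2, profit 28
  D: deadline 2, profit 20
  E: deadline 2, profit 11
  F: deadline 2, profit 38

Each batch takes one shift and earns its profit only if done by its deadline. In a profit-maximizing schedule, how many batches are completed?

2

Sort by profit descending; place each in the latest free slot ≤ its deadline.
Profit order: B=53 F=38 C=28 D=20 A=16 E=11
Assign: B→slot 2, F→slot 1, C skipped, D skipped, A skipped, E skipped.
Slots: [1:F] [2:B]
2 of 6 scheduled.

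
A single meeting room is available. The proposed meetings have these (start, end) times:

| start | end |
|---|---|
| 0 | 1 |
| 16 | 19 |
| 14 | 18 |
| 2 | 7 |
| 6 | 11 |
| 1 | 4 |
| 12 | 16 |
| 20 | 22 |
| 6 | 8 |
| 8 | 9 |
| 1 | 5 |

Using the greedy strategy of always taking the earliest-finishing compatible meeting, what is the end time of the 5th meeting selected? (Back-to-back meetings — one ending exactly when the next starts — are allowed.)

16

By end time: (0,1), (1,4), (1,5), (2,7), (6,8), (8,9), (6,11), (12,16), (14,18), (16,19), (20,22).
Pick (0,1); next start ≥ 1 → (1,4); next start ≥ 4 → (6,8); next start ≥ 8 → (8,9); next start ≥ 9 → (12,16); next start ≥ 16 → (16,19); next start ≥ 19 → (20,22).
Selected: (0,1) (1,4) (6,8) (8,9) (12,16) (16,19) (20,22)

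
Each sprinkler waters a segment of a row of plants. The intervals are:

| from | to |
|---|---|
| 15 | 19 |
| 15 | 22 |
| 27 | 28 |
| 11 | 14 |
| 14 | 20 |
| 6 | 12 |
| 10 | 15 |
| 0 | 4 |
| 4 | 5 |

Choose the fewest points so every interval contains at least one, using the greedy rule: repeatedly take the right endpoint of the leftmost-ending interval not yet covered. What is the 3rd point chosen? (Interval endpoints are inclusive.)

Sort by right endpoint; whenever an interval is uncovered, place a point at its right end.
By right end: [0,4]  [4,5]  [6,12]  [11,14]  [10,15]  [15,19]  [14,20]  [15,22]  [27,28]
[0,4] uncovered → point at 4; [6,12] uncovered → point at 12; [15,19] uncovered → point at 19; [27,28] uncovered → point at 28.
Points: 4, 12, 19, 28 (4 total).

19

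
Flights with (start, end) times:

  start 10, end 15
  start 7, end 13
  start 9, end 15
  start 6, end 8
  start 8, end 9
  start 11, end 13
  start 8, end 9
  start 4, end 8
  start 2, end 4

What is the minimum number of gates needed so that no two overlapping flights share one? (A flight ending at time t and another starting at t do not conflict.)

4

Events (time:±→running): 2:+→1 4:-→0 4:+→1 6:+→2 7:+→3 8:-→2 8:-→1 8:+→2 8:+→3 9:-→2 9:-→1 9:+→2 10:+→3 11:+→4 … peak 4.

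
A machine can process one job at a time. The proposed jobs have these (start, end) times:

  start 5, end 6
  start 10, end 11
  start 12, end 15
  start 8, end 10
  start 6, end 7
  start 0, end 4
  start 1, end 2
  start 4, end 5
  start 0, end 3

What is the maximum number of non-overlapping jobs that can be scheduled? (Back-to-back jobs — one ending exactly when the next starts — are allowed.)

7

By end time: (1,2), (0,3), (0,4), (4,5), (5,6), (6,7), (8,10), (10,11), (12,15).
Pick (1,2); next start ≥ 2 → (4,5); next start ≥ 5 → (5,6); next start ≥ 6 → (6,7); next start ≥ 7 → (8,10); next start ≥ 10 → (10,11); next start ≥ 11 → (12,15).
Selected 7 jobs.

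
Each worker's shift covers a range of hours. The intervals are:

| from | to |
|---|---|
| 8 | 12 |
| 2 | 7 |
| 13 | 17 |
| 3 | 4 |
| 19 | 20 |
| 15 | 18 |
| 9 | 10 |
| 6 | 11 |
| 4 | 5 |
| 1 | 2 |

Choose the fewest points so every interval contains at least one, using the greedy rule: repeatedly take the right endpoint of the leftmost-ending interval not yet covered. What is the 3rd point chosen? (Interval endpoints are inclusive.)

10

Sort by right endpoint; whenever an interval is uncovered, place a point at its right end.
Sorted: [1,2] [3,4] [4,5] [2,7] [9,10] [6,11] [8,12] [13,17] [15,18] [19,20]
{[1,2]} hit by 2; {[3,4],[4,5],[2,7]} hit by 4; {[9,10],[6,11],[8,12]} hit by 10; {[13,17],[15,18]} hit by 17; {[19,20]} hit by 20.
Points: 2, 4, 10, 17, 20 (5 total).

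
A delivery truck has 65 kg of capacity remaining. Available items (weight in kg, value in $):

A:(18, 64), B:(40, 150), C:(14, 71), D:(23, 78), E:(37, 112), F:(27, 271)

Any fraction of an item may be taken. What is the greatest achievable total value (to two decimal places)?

Greedy by value/weight ratio, highest first.
Order: F (271/27=10.04) > C (71/14=5.07) > B (150/40=3.75) > A (64/18=3.56) > D (78/23=3.39) > E (112/37=3.03)
Fill: take F (27 @ 271) → take C (14 @ 71) → take 24/40 of B → 90.00; 65/65 used.
Total value = 432.00

432.00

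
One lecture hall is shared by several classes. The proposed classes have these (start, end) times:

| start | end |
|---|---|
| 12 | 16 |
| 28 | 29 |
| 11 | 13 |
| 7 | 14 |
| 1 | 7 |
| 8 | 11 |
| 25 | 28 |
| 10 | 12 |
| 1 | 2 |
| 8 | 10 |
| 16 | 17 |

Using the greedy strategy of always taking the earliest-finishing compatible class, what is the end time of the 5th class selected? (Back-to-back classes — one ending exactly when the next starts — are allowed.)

Greedy by earliest finish: after sorting by end time, pick each interval compatible with the last pick.
Sorted by end: (1,2)  (1,7)  (8,10)  (8,11)  (10,12)  (11,13)  (7,14)  (12,16)  (16,17)  (25,28)  (28,29)
take (1,2); take (8,10); skip (8,11); take (10,12); take (12,16); take (16,17); take (25,28); take (28,29).
Selected: (1,2) (8,10) (10,12) (12,16) (16,17) (25,28) (28,29)

17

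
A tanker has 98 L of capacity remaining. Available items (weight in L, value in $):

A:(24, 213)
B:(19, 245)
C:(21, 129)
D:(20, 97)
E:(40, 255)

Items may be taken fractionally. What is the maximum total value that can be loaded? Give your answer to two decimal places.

805.14

Ratios (sorted): B 12.89, A 8.88, E 6.38, C 6.14, D 4.85
take B (19 @ 245); take A (24 @ 213); take E (40 @ 255); take 15/21 of C → 92.14. Capacity used 98/98.
Total value = 805.14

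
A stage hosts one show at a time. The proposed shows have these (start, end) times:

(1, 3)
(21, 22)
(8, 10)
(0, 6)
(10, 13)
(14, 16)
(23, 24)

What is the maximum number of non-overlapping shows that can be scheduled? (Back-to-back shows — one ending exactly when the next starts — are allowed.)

Greedy by earliest finish: after sorting by end time, pick each interval compatible with the last pick.
By end time: (1,3), (0,6), (8,10), (10,13), (14,16), (21,22), (23,24).
Pick (1,3); next start ≥ 3 → (8,10); next start ≥ 10 → (10,13); next start ≥ 13 → (14,16); next start ≥ 16 → (21,22); next start ≥ 22 → (23,24).
Selected 6 shows.

6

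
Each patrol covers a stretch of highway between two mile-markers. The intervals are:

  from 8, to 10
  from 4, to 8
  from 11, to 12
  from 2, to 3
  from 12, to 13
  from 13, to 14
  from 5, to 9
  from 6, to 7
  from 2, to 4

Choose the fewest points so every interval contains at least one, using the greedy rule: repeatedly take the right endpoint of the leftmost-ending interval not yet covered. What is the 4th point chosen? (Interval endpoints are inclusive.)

Sorted: [2,3] [2,4] [6,7] [4,8] [5,9] [8,10] [11,12] [12,13] [13,14]
{[2,3],[2,4]} hit by 3; {[6,7],[4,8],[5,9]} hit by 7; {[8,10]} hit by 10; {[11,12],[12,13]} hit by 12; {[13,14]} hit by 14.
Points: 3, 7, 10, 12, 14 (5 total).

12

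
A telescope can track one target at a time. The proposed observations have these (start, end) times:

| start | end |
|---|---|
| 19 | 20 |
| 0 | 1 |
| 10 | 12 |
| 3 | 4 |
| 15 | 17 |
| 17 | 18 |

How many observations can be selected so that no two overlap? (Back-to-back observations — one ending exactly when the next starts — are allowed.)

6

By end time: (0,1), (3,4), (10,12), (15,17), (17,18), (19,20).
Pick (0,1); next start ≥ 1 → (3,4); next start ≥ 4 → (10,12); next start ≥ 12 → (15,17); next start ≥ 17 → (17,18); next start ≥ 18 → (19,20).
Selected 6 observations.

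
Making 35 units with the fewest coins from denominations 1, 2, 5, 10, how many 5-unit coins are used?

1

Greedy: take as many of the largest coin as possible, then repeat with the remainder.
35 = 3×10 + 1×5
Count of 5: 1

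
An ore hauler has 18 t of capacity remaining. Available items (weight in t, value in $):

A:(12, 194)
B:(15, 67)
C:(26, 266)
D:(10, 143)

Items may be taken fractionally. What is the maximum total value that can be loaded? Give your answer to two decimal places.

279.80

Sort by value per unit weight and fill in that order.
Order: A (194/12=16.17) > D (143/10=14.30) > C (266/26=10.23) > B (67/15=4.47)
Fill: take A (12 @ 194) → take 6/10 of D → 85.80; 18/18 used.
Total value = 279.80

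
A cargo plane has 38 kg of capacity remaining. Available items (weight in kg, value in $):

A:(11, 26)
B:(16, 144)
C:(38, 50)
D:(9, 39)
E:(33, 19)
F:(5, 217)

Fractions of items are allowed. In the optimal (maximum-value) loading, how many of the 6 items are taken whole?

3

Sort by value per unit weight and fill in that order.
Ratios (sorted): F 43.40, B 9.00, D 4.33, A 2.36, C 1.32, E 0.58
take F (5 @ 217); take B (16 @ 144); take D (9 @ 39); take 8/11 of A → 18.91. Capacity used 38/38.
3 item(s) taken whole; one partial (take 8/11 of A).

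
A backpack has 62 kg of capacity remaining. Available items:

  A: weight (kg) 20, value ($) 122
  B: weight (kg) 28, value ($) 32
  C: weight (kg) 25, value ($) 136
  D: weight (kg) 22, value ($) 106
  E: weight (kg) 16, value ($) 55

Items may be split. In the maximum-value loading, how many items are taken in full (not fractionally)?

Sort by value per unit weight and fill in that order.
Ratios (sorted): A 6.10, C 5.44, D 4.82, E 3.44, B 1.14
take A (20 @ 122); take C (25 @ 136); take 17/22 of D → 81.91. Capacity used 62/62.
2 item(s) taken whole; one partial (take 17/22 of D).

2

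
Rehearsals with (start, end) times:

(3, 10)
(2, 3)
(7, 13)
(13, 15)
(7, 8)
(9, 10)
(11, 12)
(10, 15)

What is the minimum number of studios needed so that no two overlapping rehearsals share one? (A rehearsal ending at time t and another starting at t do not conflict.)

3

Count concurrent intervals with a sweep; the peak is the room count.
starts: [2, 3, 7, 7, 9, 10, 11, 13]
ends:   [3, 8, 10, 10, 12, 13, 15, 15]
s2→1 e3→0 s3→1 s7→2 s7→3  — peak 3.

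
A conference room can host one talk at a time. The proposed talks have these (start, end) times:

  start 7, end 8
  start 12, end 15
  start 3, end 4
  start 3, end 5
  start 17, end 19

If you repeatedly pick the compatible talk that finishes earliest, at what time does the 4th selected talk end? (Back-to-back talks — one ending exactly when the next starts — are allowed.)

By end time: (3,4), (3,5), (7,8), (12,15), (17,19).
Pick (3,4); next start ≥ 4 → (7,8); next start ≥ 8 → (12,15); next start ≥ 15 → (17,19).
Selected: (3,4) (7,8) (12,15) (17,19)

19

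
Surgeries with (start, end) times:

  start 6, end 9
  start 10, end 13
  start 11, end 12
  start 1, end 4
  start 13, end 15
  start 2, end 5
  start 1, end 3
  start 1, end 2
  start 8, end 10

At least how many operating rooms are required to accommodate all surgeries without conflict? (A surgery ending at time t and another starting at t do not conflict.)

The answer is the maximum number of intervals overlapping at any instant.
starts: [1, 1, 1, 2, 6, 8, 10, 11, 13]
ends:   [2, 3, 4, 5, 9, 10, 12, 13, 15]
s1→1 s1→2 s1→3  — peak 3.

3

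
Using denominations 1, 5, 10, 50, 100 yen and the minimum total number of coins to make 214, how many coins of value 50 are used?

0

Use the largest denomination that fits, subtract, and repeat.
214 − 2×100→14 − 1×10→4 − 4×1→0
Count of 50: 0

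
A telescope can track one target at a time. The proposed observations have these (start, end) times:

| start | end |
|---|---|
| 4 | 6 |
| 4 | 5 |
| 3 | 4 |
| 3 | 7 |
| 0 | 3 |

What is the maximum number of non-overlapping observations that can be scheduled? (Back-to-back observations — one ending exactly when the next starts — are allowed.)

Greedy by earliest finish: after sorting by end time, pick each interval compatible with the last pick.
Sorted by end: (0,3)  (3,4)  (4,5)  (4,6)  (3,7)
take (0,3); take (3,4); take (4,5); skip (4,6).
Selected 3 observations.

3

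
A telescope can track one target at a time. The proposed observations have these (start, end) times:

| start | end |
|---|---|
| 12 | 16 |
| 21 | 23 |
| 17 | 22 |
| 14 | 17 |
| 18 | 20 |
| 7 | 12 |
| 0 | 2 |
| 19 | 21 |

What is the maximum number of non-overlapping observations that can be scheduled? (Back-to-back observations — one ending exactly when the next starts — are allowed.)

5

Sorted by end: (0,2)  (7,12)  (12,16)  (14,17)  (18,20)  (19,21)  (17,22)  (21,23)
take (0,2); take (7,12); take (12,16); skip (14,17); take (18,20); skip (17,22); take (21,23).
Selected 5 observations.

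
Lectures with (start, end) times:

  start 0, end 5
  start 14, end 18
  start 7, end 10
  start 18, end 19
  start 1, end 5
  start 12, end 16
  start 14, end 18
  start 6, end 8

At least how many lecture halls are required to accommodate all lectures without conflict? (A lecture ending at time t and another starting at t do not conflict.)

Count concurrent intervals with a sweep; the peak is the room count.
starts: [0, 1, 6, 7, 12, 14, 14, 18]
ends:   [5, 5, 8, 10, 16, 18, 18, 19]
s0→1 s1→2 e5→1 e5→0 s6→1 s7→2 e8→1 e10→0 s12→1 s14→2 s14→3  — peak 3.

3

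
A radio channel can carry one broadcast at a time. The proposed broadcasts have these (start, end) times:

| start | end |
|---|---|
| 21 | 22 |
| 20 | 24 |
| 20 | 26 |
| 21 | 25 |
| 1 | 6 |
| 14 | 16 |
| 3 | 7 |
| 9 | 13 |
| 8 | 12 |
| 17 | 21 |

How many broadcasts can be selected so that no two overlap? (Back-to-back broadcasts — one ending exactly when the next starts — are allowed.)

5

Sorted by end: (1,6)  (3,7)  (8,12)  (9,13)  (14,16)  (17,21)  (21,22)  (20,24)  (21,25)  (20,26)
take (1,6); take (8,12); take (14,16); take (17,21); take (21,22).
Selected 5 broadcasts.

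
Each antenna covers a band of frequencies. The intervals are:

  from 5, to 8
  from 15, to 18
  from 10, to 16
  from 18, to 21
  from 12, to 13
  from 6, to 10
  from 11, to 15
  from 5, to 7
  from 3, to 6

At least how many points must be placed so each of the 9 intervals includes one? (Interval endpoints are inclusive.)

3

By right end: [3,6]  [5,7]  [5,8]  [6,10]  [12,13]  [11,15]  [10,16]  [15,18]  [18,21]
[3,6] uncovered → point at 6; [12,13] uncovered → point at 13; [15,18] uncovered → point at 18.
Points: 6, 13, 18 (3 total).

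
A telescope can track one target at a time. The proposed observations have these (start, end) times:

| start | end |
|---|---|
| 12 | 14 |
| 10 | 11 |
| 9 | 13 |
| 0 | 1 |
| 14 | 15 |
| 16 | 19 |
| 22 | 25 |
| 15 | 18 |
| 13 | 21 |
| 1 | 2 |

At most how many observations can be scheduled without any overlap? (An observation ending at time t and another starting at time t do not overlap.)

7

Greedy by earliest finish: after sorting by end time, pick each interval compatible with the last pick.
By end time: (0,1), (1,2), (10,11), (9,13), (12,14), (14,15), (15,18), (16,19), (13,21), (22,25).
Pick (0,1); next start ≥ 1 → (1,2); next start ≥ 2 → (10,11); next start ≥ 11 → (12,14); next start ≥ 14 → (14,15); next start ≥ 15 → (15,18); next start ≥ 18 → (22,25).
Selected 7 observations.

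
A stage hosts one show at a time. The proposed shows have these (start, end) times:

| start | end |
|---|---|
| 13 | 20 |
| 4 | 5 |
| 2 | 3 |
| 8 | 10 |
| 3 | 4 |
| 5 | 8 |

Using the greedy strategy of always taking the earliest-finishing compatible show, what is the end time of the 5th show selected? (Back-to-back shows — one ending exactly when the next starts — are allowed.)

Order by finish time; keep every interval that doesn't clash with the previous kept one.
Sorted by end: (2,3)  (3,4)  (4,5)  (5,8)  (8,10)  (13,20)
take (2,3); take (3,4); take (4,5); take (5,8); take (8,10); take (13,20).
Selected: (2,3) (3,4) (4,5) (5,8) (8,10) (13,20)

10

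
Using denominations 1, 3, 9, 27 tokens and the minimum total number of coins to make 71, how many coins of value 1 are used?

Greedy: take as many of the largest coin as possible, then repeat with the remainder.
71 = 2×27 + 1×9 + 2×3 + 2×1
Count of 1: 2

2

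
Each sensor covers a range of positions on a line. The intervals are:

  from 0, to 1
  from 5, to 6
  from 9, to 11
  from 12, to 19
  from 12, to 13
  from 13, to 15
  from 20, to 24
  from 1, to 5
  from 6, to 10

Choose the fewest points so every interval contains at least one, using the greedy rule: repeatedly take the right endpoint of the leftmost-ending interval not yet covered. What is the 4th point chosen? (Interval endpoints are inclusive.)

13

Sorted: [0,1] [1,5] [5,6] [6,10] [9,11] [12,13] [13,15] [12,19] [20,24]
{[0,1],[1,5]} hit by 1; {[5,6],[6,10]} hit by 6; {[9,11]} hit by 11; {[12,13],[13,15],[12,19]} hit by 13; {[20,24]} hit by 24.
Points: 1, 6, 11, 13, 24 (5 total).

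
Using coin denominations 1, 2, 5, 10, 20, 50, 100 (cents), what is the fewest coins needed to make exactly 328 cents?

7

Greedy: take as many of the largest coin as possible, then repeat with the remainder.
328 − 3×100→28 − 1×20→8 − 1×5→3 − 1×2→1 − 1×1→0
Total coins = 3 + 1 + 1 + 1 + 1 = 7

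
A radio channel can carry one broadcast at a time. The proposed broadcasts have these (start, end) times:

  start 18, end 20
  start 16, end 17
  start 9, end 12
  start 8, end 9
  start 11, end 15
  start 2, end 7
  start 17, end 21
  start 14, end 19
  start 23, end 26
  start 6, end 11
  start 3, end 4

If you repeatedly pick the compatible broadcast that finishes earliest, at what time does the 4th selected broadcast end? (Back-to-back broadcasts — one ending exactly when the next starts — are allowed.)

Sort by end time and greedily take each interval whose start is ≥ the last chosen end.
By end time: (3,4), (2,7), (8,9), (6,11), (9,12), (11,15), (16,17), (14,19), (18,20), (17,21), (23,26).
Pick (3,4); next start ≥ 4 → (8,9); next start ≥ 9 → (9,12); next start ≥ 12 → (16,17); next start ≥ 17 → (18,20); next start ≥ 20 → (23,26).
Selected: (3,4) (8,9) (9,12) (16,17) (18,20) (23,26)

17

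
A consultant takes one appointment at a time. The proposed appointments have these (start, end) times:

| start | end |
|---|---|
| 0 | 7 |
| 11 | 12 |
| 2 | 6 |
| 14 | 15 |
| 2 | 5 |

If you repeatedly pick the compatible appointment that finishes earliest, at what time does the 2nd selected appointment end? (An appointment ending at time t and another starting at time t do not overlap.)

Greedy by earliest finish: after sorting by end time, pick each interval compatible with the last pick.
Sorted by end: (2,5)  (2,6)  (0,7)  (11,12)  (14,15)
take (2,5); take (11,12); take (14,15).
Selected: (2,5) (11,12) (14,15)

12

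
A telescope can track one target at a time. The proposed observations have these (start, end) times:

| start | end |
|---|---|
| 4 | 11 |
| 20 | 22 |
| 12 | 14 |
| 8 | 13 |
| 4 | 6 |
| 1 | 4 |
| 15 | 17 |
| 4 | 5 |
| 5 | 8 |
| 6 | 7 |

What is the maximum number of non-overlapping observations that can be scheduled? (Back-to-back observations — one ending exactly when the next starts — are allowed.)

Sorted by end: (1,4)  (4,5)  (4,6)  (6,7)  (5,8)  (4,11)  (8,13)  (12,14)  (15,17)  (20,22)
take (1,4); take (4,5); take (6,7); take (8,13); take (15,17); take (20,22).
Selected 6 observations.

6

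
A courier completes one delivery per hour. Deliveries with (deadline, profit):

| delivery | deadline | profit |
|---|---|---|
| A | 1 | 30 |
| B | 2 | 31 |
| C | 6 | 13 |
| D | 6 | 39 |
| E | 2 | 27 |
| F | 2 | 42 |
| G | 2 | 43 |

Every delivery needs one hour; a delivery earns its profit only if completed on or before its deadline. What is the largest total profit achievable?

137

Take jobs in profit order; each goes to the latest open slot no later than its deadline.
By profit: G(d2,43), F(d2,42), D(d6,39), B(d2,31), A(d1,30), E(d2,27), C(d6,13)
G→slot 2; F→slot 1; D→slot 6; B skipped; A skipped; E skipped; C→slot 5.
Profit = 42 + 43 + 13 + 39 = 137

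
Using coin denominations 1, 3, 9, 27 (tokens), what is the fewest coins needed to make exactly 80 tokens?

Use the largest denomination that fits, subtract, and repeat.
80 = 2×27 + 2×9 + 2×3 + 2×1
Total coins = 2 + 2 + 2 + 2 = 8

8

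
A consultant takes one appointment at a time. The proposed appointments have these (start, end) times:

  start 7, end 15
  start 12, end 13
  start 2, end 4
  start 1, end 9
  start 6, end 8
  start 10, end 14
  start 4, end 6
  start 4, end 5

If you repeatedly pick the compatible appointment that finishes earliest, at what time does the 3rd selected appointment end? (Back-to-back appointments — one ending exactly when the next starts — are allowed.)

8

Sorted by end: (2,4)  (4,5)  (4,6)  (6,8)  (1,9)  (12,13)  (10,14)  (7,15)
take (2,4); take (4,5); skip (4,6); take (6,8); take (12,13); skip (7,15).
Selected: (2,4) (4,5) (6,8) (12,13)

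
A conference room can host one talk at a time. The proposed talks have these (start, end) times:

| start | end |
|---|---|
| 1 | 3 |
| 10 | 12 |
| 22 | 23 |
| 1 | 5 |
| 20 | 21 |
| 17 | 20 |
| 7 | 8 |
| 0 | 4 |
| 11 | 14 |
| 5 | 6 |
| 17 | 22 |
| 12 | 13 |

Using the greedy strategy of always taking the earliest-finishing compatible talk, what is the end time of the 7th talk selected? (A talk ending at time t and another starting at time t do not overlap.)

21

By end time: (1,3), (0,4), (1,5), (5,6), (7,8), (10,12), (12,13), (11,14), (17,20), (20,21), (17,22), (22,23).
Pick (1,3); next start ≥ 3 → (5,6); next start ≥ 6 → (7,8); next start ≥ 8 → (10,12); next start ≥ 12 → (12,13); next start ≥ 13 → (17,20); next start ≥ 20 → (20,21); next start ≥ 21 → (22,23).
Selected: (1,3) (5,6) (7,8) (10,12) (12,13) (17,20) (20,21) (22,23)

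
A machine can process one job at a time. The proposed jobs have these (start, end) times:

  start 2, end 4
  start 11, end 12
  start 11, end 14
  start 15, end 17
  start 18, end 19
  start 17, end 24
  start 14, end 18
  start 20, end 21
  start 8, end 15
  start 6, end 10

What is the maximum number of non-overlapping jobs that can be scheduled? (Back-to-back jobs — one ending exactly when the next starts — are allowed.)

Order by finish time; keep every interval that doesn't clash with the previous kept one.
By end time: (2,4), (6,10), (11,12), (11,14), (8,15), (15,17), (14,18), (18,19), (20,21), (17,24).
Pick (2,4); next start ≥ 4 → (6,10); next start ≥ 10 → (11,12); next start ≥ 12 → (15,17); next start ≥ 17 → (18,19); next start ≥ 19 → (20,21).
Selected 6 jobs.

6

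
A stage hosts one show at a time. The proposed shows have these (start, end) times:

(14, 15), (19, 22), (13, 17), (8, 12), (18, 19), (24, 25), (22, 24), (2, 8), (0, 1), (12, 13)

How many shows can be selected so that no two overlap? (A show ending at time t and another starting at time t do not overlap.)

Greedy by earliest finish: after sorting by end time, pick each interval compatible with the last pick.
By end time: (0,1), (2,8), (8,12), (12,13), (14,15), (13,17), (18,19), (19,22), (22,24), (24,25).
Pick (0,1); next start ≥ 1 → (2,8); next start ≥ 8 → (8,12); next start ≥ 12 → (12,13); next start ≥ 13 → (14,15); next start ≥ 15 → (18,19); next start ≥ 19 → (19,22); next start ≥ 22 → (22,24); next start ≥ 24 → (24,25).
Selected 9 shows.

9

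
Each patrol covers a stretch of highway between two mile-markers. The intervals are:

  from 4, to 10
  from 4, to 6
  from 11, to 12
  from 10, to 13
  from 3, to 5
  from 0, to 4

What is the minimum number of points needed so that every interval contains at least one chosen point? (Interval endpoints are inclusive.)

2

Sorted: [0,4] [3,5] [4,6] [4,10] [11,12] [10,13]
{[0,4],[3,5],[4,6],[4,10]} hit by 4; {[11,12],[10,13]} hit by 12.
Points: 4, 12 (2 total).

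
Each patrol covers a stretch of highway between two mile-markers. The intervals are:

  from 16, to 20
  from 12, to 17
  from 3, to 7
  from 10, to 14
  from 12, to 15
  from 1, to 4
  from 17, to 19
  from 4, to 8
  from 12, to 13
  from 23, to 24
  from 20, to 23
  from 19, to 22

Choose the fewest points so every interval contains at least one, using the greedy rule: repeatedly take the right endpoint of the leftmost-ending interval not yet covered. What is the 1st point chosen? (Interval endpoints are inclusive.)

Sort by right endpoint; whenever an interval is uncovered, place a point at its right end.
Sorted: [1,4] [3,7] [4,8] [12,13] [10,14] [12,15] [12,17] [17,19] [16,20] [19,22] [20,23] [23,24]
{[1,4],[3,7],[4,8]} hit by 4; {[12,13],[10,14],[12,15],[12,17]} hit by 13; {[17,19],[16,20],[19,22]} hit by 19; {[20,23],[23,24]} hit by 23.
Points: 4, 13, 19, 23 (4 total).

4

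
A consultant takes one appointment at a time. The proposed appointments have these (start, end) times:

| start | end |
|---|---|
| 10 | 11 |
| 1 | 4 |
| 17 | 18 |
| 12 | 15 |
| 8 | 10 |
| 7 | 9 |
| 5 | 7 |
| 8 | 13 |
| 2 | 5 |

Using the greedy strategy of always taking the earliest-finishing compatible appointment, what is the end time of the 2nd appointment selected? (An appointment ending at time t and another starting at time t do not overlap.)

7

Sorted by end: (1,4)  (2,5)  (5,7)  (7,9)  (8,10)  (10,11)  (8,13)  (12,15)  (17,18)
take (1,4); skip (2,5); take (5,7); take (7,9); skip (8,10); take (10,11); skip (8,13); take (12,15); take (17,18).
Selected: (1,4) (5,7) (7,9) (10,11) (12,15) (17,18)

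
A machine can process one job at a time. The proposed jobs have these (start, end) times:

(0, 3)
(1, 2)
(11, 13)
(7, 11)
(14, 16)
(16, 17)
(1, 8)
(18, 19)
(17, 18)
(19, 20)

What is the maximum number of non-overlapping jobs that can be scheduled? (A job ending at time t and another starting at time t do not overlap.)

8

Sort by end time and greedily take each interval whose start is ≥ the last chosen end.
Sorted by end: (1,2)  (0,3)  (1,8)  (7,11)  (11,13)  (14,16)  (16,17)  (17,18)  (18,19)  (19,20)
take (1,2); skip (0,3); take (7,11); take (11,13); take (14,16); take (16,17); take (17,18); take (18,19); take (19,20).
Selected 8 jobs.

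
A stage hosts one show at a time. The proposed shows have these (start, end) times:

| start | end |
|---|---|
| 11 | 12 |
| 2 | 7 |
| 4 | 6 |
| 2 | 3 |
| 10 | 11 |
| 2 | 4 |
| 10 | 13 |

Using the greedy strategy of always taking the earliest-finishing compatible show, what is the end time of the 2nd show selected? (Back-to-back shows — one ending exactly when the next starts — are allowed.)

Order by finish time; keep every interval that doesn't clash with the previous kept one.
By end time: (2,3), (2,4), (4,6), (2,7), (10,11), (11,12), (10,13).
Pick (2,3); next start ≥ 3 → (4,6); next start ≥ 6 → (10,11); next start ≥ 11 → (11,12).
Selected: (2,3) (4,6) (10,11) (11,12)

6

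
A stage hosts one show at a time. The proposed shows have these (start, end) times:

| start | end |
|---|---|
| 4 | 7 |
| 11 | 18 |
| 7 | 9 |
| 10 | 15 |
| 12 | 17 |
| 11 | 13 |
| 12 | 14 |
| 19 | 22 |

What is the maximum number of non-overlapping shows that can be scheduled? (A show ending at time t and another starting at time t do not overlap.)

Sorted by end: (4,7)  (7,9)  (11,13)  (12,14)  (10,15)  (12,17)  (11,18)  (19,22)
take (4,7); take (7,9); take (11,13); skip (11,18); take (19,22).
Selected 4 shows.

4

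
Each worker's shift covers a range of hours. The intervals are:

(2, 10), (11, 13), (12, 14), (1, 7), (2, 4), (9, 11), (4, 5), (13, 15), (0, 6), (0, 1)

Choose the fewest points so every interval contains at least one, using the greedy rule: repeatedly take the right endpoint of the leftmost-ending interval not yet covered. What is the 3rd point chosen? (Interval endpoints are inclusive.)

Sorted: [0,1] [2,4] [4,5] [0,6] [1,7] [2,10] [9,11] [11,13] [12,14] [13,15]
{[0,1]} hit by 1; {[2,4],[4,5],[0,6],[1,7],[2,10]} hit by 4; {[9,11],[11,13]} hit by 11; {[12,14],[13,15]} hit by 14.
Points: 1, 4, 11, 14 (4 total).

11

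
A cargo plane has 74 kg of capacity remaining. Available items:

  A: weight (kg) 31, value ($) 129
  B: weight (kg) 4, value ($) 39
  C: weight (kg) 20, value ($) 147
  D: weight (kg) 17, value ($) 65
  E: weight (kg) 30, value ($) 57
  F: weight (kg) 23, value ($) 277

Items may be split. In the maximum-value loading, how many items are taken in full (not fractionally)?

3

Greedy by value/weight ratio, highest first.
Order: F (277/23=12.04) > B (39/4=9.75) > C (147/20=7.35) > A (129/31=4.16) > D (65/17=3.82) > E (57/30=1.90)
Fill: take F (23 @ 277) → take B (4 @ 39) → take C (20 @ 147) → take 27/31 of A → 112.35; 74/74 used.
3 item(s) taken whole; one partial (take 27/31 of A).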